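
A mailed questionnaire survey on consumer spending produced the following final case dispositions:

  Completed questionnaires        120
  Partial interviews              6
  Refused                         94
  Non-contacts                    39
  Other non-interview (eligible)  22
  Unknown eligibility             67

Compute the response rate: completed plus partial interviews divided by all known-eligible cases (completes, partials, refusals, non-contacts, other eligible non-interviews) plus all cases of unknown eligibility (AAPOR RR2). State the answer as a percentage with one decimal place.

36.2%

Top = 120 + 6 = 126
Denominator = 120 + 6 + 94 + 39 + 22 + 67 = 348
RR2 = 126 / 348 = 0.3621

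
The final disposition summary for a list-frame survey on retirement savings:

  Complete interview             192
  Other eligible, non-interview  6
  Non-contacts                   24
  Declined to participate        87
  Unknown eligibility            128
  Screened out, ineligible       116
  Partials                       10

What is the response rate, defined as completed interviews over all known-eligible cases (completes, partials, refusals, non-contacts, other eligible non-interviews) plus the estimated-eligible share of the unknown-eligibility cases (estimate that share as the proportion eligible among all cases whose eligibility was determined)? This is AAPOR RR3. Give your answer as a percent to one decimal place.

46.5%

Num: 192
Eligible (known): 192 + 10 + 87 + 24 + 6 = 319
e = 319 / (319 + 116) = 319 / 435 = 0.7333
Eligible share of unknowns: 0.7333 × 128 = 93.86
Base: 319 + 93.86 = 412.86
RR3 = 192 / 412.86 = 0.4650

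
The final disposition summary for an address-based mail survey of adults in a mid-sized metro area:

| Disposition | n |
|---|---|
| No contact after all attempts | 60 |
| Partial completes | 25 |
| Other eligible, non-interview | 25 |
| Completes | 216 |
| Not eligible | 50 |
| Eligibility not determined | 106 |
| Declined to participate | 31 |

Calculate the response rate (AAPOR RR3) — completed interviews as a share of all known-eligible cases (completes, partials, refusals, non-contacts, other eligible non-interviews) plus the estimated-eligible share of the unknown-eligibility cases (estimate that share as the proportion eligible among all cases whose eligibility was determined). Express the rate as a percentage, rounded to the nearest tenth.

48.0%

Top = 216
Known eligible = 216 + 25 + 31 + 60 + 25 = 357
e = 357 / (357 + 50) = 357 / 407 = 0.8771
e × U = 0.8771 × 106 = 92.97
Denom = 357 + 92.97 = 449.97
RR3 = 216 / 449.97 = 0.4800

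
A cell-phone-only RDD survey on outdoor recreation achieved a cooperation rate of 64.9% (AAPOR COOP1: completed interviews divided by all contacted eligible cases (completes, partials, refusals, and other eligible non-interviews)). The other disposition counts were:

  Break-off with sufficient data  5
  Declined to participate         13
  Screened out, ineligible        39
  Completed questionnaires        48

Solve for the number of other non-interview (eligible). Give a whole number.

COOP1 = 48 / D = 0.649
D = 48 / 0.649 = 74.0
Remaining denominator categories sum to 66
other non-interview (eligible) = 74.0 − 66 ≈ 8

8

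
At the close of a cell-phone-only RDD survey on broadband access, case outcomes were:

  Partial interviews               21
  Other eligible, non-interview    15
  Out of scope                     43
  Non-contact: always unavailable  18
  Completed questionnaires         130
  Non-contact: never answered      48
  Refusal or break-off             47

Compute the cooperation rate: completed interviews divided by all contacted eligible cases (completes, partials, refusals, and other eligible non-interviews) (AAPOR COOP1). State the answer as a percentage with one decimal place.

61.0%

Non-contacts = 48 + 18 = 66
Numerator → 130
Denominator → 130 + 21 + 47 + 15 = 213
COOP1 = 130 / 213 = 0.6103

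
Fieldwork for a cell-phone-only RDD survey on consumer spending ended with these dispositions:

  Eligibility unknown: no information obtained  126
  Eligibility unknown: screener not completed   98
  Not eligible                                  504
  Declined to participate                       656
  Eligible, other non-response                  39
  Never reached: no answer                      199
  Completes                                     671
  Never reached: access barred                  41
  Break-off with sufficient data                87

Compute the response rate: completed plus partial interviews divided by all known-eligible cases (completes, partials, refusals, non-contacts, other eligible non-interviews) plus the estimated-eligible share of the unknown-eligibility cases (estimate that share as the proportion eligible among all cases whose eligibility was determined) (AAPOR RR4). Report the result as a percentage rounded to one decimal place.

No answer / not reached = 199 + 41 = 240
Undetermined eligibility = 98 + 126 = 224
Numerator → 671 + 87 = 758
Eligible (known) → 671 + 87 + 656 + 240 + 39 = 1693
e = 1693 / (1693 + 504) = 1693 / 2197 = 0.7706
Estimated eligible among unknowns → 0.7706 × 224 = 172.61
Base → 1693 + 172.61 = 1865.61
RR4 = 758 / 1865.61 = 0.4063

40.6%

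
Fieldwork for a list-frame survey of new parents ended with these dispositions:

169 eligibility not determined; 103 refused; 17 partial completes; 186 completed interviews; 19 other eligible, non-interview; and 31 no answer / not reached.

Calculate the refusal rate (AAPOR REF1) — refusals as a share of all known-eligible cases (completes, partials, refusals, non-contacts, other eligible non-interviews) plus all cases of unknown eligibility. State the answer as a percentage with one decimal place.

19.6%

Top → 103
Base → 186 + 17 + 103 + 31 + 19 + 169 = 525
REF1 = 103 / 525 = 0.1962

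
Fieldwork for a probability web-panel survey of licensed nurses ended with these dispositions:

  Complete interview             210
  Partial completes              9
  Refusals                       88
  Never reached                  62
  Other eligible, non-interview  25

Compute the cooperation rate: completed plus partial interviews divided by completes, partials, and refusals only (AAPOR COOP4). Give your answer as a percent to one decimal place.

Num → 210 + 9 = 219
Base → 210 + 9 + 88 = 307
COOP4 = 219 / 307 = 0.7134

71.3%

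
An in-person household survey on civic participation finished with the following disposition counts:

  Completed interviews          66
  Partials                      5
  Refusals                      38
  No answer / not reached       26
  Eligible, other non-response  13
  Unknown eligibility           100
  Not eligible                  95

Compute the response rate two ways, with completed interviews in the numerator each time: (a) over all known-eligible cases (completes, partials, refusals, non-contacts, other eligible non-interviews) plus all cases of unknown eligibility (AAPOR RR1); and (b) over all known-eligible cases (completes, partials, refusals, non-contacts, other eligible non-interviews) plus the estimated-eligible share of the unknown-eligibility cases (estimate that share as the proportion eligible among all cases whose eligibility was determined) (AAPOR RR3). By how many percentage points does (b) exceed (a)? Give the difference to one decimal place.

5.0

Num → 66
Denominator → 66 + 5 + 38 + 26 + 13 + 100 = 248
RR1 = 66 / 248 = 0.2661
Known eligible → 66 + 5 + 38 + 26 + 13 = 148
e = 148 / (148 + 95) = 148 / 243 = 0.6091
Estimated eligible among unknowns → 0.6091 × 100 = 60.91
Denominator → 148 + 60.91 = 208.91
RR3 = 66 / 208.91 = 0.3159
Difference = 31.59 − 26.61 = 4.98 percentage points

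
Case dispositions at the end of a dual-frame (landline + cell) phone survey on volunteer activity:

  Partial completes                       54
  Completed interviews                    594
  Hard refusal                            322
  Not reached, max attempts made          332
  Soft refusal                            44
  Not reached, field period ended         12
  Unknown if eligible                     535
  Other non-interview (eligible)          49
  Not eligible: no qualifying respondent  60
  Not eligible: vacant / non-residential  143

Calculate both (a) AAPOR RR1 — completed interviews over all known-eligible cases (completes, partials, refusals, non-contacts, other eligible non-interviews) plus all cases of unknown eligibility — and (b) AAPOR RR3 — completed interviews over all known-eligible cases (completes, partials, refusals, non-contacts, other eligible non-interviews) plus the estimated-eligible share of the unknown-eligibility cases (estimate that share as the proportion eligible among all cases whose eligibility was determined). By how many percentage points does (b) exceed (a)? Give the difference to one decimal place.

1.1

Refusals = 322 + 44 = 366
Never reached = 12 + 332 = 344
Screened out, ineligible = 60 + 143 = 203
Top → 594
Denominator → 594 + 54 + 366 + 344 + 49 + 535 = 1942
RR1 = 594 / 1942 = 0.3059
Eligible (known) → 594 + 54 + 366 + 344 + 49 = 1407
e = 1407 / (1407 + 203) = 1407 / 1610 = 0.8739
Eligible share of unknowns → 0.8739 × 535 = 467.54
Denominator → 1407 + 467.54 = 1874.54
RR3 = 594 / 1874.54 = 0.3169
Difference = 31.69 − 30.59 = 1.10 percentage points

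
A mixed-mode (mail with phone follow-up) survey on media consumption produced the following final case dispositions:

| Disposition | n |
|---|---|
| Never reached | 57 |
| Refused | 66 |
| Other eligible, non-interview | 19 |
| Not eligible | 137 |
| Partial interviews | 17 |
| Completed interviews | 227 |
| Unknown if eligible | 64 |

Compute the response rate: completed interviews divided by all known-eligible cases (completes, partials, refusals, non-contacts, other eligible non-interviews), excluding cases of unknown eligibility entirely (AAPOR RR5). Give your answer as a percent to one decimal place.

58.8%

Num: 227
Denominator: 227 + 17 + 66 + 57 + 19 = 386
RR5 = 227 / 386 = 0.5881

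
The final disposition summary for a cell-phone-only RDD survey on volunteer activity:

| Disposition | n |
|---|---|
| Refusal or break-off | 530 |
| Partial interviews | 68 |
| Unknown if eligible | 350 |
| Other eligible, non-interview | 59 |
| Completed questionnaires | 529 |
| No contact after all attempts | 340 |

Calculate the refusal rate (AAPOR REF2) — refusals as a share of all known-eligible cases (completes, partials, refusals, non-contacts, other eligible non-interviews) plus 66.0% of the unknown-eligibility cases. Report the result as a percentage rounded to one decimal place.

30.2%

Num = 530
Eligible (known) = 529 + 68 + 530 + 340 + 59 = 1526
e × U = 0.6600 × 350 = 231.00
Denominator = 1526 + 231.00 = 1757.00
REF2 = 530 / 1757.00 = 0.3017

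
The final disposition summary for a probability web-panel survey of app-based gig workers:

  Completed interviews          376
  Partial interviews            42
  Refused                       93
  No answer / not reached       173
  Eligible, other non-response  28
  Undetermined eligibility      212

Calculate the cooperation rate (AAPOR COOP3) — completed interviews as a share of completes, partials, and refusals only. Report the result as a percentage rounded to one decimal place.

73.6%

Top: 376
Denom: 376 + 42 + 93 = 511
COOP3 = 376 / 511 = 0.7358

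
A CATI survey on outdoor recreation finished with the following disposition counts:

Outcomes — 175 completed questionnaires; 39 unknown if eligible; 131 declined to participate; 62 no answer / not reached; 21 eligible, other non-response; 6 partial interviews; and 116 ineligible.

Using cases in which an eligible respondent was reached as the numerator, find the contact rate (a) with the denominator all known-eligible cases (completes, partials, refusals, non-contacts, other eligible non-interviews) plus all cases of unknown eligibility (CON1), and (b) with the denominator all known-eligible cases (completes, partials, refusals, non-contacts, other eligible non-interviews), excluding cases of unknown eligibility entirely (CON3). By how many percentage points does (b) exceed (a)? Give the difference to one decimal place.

Num = 175 + 6 + 131 + 21 = 333
Denominator = 175 + 6 + 131 + 62 + 21 + 39 = 434
CON1 = 333 / 434 = 0.7673
Denominator = 175 + 6 + 131 + 62 + 21 = 395
CON3 = 333 / 395 = 0.8430
Difference = 84.30 − 76.73 = 7.57 percentage points

7.6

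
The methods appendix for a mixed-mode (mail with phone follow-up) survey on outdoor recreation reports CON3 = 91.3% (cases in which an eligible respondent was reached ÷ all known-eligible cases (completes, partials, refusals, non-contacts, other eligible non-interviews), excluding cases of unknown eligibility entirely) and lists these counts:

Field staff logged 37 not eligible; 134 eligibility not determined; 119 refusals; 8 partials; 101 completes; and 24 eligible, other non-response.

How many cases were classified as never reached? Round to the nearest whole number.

Numerator → 101 + 8 + 119 + 24 = 252
CON3 = 252 / D = 0.913
D = 252 / 0.913 = 276.0
Remaining denominator categories sum to 252
never reached = 276.0 − 252 ≈ 24

24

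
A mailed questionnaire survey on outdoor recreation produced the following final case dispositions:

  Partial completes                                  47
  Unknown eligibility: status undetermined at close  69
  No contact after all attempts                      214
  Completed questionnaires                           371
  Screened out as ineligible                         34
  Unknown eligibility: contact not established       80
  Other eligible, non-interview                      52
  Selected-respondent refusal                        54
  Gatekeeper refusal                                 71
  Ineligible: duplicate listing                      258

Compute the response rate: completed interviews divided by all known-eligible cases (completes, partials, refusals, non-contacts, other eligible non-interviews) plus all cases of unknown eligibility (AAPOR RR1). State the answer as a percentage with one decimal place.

38.7%

Refused = 71 + 54 = 125
Unknown if eligible = 80 + 69 = 149
Out of scope = 34 + 258 = 292
Numerator = 371
Denominator = 371 + 47 + 125 + 214 + 52 + 149 = 958
RR1 = 371 / 958 = 0.3873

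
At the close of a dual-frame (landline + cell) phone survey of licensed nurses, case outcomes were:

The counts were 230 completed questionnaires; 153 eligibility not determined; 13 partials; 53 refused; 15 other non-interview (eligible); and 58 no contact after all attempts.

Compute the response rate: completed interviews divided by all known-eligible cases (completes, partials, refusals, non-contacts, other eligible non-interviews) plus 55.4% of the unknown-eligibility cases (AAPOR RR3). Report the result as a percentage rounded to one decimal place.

Numerator: 230
Known eligible: 230 + 13 + 53 + 58 + 15 = 369
e × U: 0.5540 × 153 = 84.76
Denominator: 369 + 84.76 = 453.76
RR3 = 230 / 453.76 = 0.5069

50.7%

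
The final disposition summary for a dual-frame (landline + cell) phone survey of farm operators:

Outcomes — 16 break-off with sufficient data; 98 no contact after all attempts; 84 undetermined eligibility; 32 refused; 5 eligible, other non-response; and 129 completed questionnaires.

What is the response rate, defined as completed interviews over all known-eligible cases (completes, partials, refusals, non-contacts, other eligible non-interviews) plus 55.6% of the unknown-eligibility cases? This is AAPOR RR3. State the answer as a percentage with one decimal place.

Top: 129
Eligible (known): 129 + 16 + 32 + 98 + 5 = 280
Eligible share of unknowns: 0.5560 × 84 = 46.70
Base: 280 + 46.70 = 326.70
RR3 = 129 / 326.70 = 0.3949

39.5%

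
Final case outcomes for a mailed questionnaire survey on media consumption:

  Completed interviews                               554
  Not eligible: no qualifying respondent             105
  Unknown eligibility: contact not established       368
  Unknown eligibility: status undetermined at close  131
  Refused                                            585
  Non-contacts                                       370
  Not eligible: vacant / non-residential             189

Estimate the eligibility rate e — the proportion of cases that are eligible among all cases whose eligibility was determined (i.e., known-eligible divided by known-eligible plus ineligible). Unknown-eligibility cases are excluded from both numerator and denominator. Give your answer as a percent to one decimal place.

Unknown eligibility = 368 + 131 = 499
Ineligible = 105 + 189 = 294
Known eligible → 554 + 585 + 370 = 1509
e = 1509 / (1509 + 294) = 1509 / 1803 = 0.8369

83.7%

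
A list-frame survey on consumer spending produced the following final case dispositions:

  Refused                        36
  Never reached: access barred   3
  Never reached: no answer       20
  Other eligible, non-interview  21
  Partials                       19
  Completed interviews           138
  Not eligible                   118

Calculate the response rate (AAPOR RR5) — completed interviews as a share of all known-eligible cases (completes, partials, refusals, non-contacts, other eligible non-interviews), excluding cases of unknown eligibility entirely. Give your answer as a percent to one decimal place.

Never reached = 20 + 3 = 23
Num → 138
Denom → 138 + 19 + 36 + 23 + 21 = 237
RR5 = 138 / 237 = 0.5823

58.2%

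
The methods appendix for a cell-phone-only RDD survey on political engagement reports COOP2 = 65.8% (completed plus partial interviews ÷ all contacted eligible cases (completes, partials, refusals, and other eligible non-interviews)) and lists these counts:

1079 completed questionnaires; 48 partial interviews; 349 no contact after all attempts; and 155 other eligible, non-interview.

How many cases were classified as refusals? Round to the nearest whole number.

431

Num: 1079 + 48 = 1127
COOP2 = 1127 / D = 0.658
D = 1127 / 0.658 = 1712.8
Remaining denominator categories sum to 1282
refusals = 1712.8 − 1282 ≈ 431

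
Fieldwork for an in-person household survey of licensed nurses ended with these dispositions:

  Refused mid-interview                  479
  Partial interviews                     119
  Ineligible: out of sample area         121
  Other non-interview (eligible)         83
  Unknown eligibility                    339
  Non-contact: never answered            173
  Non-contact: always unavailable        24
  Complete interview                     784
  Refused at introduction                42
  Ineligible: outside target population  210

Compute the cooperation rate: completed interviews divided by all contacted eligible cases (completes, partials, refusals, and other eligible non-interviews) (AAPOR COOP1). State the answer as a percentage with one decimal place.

52.0%

Refusal or break-off = 42 + 479 = 521
No contact after all attempts = 173 + 24 = 197
Not eligible = 210 + 121 = 331
Numerator: 784
Denom: 784 + 119 + 521 + 83 = 1507
COOP1 = 784 / 1507 = 0.5202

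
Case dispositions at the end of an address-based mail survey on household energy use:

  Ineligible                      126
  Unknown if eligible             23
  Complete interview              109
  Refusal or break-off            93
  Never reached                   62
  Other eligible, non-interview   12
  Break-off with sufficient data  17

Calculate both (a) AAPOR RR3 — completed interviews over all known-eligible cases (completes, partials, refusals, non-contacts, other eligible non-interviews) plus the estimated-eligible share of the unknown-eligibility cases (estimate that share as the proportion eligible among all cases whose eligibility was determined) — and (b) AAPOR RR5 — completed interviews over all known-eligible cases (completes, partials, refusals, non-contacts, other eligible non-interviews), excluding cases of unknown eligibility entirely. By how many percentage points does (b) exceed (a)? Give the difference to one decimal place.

Num → 109
Determined eligible → 109 + 17 + 93 + 62 + 12 = 293
e = 293 / (293 + 126) = 293 / 419 = 0.6993
e × U → 0.6993 × 23 = 16.08
Denominator → 293 + 16.08 = 309.08
RR3 = 109 / 309.08 = 0.3527
Denominator → 109 + 17 + 93 + 62 + 12 = 293
RR5 = 109 / 293 = 0.3720
Difference = 37.20 − 35.27 = 1.93 percentage points

1.9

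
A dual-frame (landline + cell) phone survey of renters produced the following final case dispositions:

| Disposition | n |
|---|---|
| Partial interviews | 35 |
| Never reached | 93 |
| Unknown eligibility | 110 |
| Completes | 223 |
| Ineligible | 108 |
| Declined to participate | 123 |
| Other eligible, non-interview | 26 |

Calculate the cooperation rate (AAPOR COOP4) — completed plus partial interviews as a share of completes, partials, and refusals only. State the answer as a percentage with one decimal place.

Top = 223 + 35 = 258
Denominator = 223 + 35 + 123 = 381
COOP4 = 258 / 381 = 0.6772

67.7%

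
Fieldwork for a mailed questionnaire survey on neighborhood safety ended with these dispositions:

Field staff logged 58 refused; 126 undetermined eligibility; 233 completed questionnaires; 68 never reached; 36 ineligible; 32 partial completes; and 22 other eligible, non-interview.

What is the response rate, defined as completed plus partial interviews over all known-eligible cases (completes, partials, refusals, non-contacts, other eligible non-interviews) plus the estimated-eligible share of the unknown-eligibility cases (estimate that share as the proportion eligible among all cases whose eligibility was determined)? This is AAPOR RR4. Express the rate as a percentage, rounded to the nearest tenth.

50.1%

Numerator → 233 + 32 = 265
Determined eligible → 233 + 32 + 58 + 68 + 22 = 413
e = 413 / (413 + 36) = 413 / 449 = 0.9198
Estimated eligible among unknowns → 0.9198 × 126 = 115.89
Denominator → 413 + 115.89 = 528.89
RR4 = 265 / 528.89 = 0.5010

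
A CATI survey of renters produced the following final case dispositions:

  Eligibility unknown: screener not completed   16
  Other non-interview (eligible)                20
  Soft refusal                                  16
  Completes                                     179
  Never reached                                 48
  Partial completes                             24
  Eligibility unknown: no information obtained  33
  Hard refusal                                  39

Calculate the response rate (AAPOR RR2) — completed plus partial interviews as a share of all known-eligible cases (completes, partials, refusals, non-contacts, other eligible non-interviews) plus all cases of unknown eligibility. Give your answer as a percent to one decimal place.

Refusal or break-off = 39 + 16 = 55
Eligibility not determined = 16 + 33 = 49
Num: 179 + 24 = 203
Denominator: 179 + 24 + 55 + 48 + 20 + 49 = 375
RR2 = 203 / 375 = 0.5413

54.1%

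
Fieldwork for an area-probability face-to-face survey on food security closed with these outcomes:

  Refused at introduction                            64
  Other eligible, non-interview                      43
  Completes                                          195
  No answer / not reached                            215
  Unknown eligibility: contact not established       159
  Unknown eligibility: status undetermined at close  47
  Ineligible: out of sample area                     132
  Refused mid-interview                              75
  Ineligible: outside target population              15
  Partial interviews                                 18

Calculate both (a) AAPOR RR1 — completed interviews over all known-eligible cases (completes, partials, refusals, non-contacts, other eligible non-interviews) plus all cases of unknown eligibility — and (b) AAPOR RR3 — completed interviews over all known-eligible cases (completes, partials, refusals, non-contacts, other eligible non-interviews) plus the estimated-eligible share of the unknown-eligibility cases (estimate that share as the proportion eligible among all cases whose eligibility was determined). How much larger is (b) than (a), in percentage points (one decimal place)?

Refusal or break-off = 64 + 75 = 139
Unknown eligibility = 159 + 47 = 206
Not eligible = 15 + 132 = 147
Num: 195
Base: 195 + 18 + 139 + 215 + 43 + 206 = 816
RR1 = 195 / 816 = 0.2390
Determined eligible: 195 + 18 + 139 + 215 + 43 = 610
e = 610 / (610 + 147) = 610 / 757 = 0.8058
Eligible share of unknowns: 0.8058 × 206 = 165.99
Base: 610 + 165.99 = 775.99
RR3 = 195 / 775.99 = 0.2513
Difference = 25.13 − 23.90 = 1.23 percentage points

1.2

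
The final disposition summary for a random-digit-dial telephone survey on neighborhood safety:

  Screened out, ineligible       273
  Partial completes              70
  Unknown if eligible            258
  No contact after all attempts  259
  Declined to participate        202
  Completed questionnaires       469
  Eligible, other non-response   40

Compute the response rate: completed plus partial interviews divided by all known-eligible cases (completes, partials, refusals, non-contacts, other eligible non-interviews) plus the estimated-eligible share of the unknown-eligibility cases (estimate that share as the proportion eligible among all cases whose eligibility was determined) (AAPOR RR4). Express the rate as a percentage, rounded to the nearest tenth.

Numerator → 469 + 70 = 539
Determined eligible → 469 + 70 + 202 + 259 + 40 = 1040
e = 1040 / (1040 + 273) = 1040 / 1313 = 0.7921
Eligible share of unknowns → 0.7921 × 258 = 204.36
Base → 1040 + 204.36 = 1244.36
RR4 = 539 / 1244.36 = 0.4332

43.3%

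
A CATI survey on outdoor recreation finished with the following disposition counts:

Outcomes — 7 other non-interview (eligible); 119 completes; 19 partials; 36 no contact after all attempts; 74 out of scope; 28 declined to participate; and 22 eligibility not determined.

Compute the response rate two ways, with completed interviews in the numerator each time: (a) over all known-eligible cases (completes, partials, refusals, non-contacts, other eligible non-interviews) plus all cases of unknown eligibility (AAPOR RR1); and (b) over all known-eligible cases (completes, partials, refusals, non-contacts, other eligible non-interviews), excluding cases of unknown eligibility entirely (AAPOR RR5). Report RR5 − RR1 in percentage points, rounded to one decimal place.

5.4

Top → 119
Denominator → 119 + 19 + 28 + 36 + 7 + 22 = 231
RR1 = 119 / 231 = 0.5152
Denominator → 119 + 19 + 28 + 36 + 7 = 209
RR5 = 119 / 209 = 0.5694
Difference = 56.94 − 51.52 = 5.42 percentage points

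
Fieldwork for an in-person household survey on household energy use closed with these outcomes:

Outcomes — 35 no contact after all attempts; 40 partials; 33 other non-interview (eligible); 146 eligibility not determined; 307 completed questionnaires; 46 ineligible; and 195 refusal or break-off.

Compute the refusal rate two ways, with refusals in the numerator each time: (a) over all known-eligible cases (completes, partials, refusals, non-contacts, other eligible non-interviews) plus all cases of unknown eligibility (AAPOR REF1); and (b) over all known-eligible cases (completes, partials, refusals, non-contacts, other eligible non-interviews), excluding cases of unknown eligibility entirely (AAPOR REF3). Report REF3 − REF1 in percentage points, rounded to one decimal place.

6.2

Numerator: 195
Denom: 307 + 40 + 195 + 35 + 33 + 146 = 756
REF1 = 195 / 756 = 0.2579
Denom: 307 + 40 + 195 + 35 + 33 = 610
REF3 = 195 / 610 = 0.3197
Difference = 31.97 − 25.79 = 6.18 percentage points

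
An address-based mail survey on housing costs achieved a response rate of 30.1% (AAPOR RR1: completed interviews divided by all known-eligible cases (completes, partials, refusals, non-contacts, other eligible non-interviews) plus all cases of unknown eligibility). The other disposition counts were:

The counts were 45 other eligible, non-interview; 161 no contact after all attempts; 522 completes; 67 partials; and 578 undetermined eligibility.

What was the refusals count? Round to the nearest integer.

361

RR1 = 522 / D = 0.301
D = 522 / 0.301 = 1734.2
Other denominator terms total 1373
refusals = 1734.2 − 1373 ≈ 361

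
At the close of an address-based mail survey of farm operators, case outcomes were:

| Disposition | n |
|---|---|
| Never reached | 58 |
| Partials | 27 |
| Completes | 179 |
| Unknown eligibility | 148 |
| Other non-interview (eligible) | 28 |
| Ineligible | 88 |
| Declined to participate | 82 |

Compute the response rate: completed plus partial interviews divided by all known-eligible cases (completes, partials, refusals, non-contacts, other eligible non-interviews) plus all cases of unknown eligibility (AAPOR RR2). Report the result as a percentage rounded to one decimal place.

39.5%

Top: 179 + 27 = 206
Denominator: 179 + 27 + 82 + 58 + 28 + 148 = 522
RR2 = 206 / 522 = 0.3946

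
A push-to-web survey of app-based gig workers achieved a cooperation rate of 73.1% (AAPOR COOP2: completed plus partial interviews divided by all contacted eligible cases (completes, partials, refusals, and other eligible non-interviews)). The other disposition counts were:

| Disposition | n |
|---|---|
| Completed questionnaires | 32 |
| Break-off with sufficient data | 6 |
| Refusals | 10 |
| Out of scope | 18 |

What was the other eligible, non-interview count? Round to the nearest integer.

4

Num → 32 + 6 = 38
COOP2 = 38 / D = 0.731
D = 38 / 0.731 = 52.0
Remaining denominator categories sum to 48
other eligible, non-interview = 52.0 − 48 ≈ 4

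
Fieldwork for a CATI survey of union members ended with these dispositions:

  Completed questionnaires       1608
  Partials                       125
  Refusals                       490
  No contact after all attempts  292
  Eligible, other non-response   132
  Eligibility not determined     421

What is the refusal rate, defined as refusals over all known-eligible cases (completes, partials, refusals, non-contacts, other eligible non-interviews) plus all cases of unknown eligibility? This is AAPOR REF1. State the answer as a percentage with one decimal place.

Num = 490
Denom = 1608 + 125 + 490 + 292 + 132 + 421 = 3068
REF1 = 490 / 3068 = 0.1597

16.0%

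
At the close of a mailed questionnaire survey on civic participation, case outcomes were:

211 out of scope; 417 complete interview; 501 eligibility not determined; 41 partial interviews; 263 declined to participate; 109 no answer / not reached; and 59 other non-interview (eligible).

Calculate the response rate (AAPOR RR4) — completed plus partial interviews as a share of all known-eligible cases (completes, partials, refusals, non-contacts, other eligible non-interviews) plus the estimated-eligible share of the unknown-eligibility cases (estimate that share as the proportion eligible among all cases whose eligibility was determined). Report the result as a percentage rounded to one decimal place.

35.4%

Top → 417 + 41 = 458
Eligible (known) → 417 + 41 + 263 + 109 + 59 = 889
e = 889 / (889 + 211) = 889 / 1100 = 0.8082
Estimated eligible among unknowns → 0.8082 × 501 = 404.91
Denom → 889 + 404.91 = 1293.91
RR4 = 458 / 1293.91 = 0.3540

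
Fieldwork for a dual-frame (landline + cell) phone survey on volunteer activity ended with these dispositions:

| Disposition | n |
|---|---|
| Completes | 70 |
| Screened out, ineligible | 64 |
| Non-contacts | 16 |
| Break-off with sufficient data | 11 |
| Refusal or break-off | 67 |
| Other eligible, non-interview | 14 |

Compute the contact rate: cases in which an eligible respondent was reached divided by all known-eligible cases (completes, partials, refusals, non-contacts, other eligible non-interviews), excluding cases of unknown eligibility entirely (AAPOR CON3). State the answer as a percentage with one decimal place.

91.0%

Num: 70 + 11 + 67 + 14 = 162
Base: 70 + 11 + 67 + 16 + 14 = 178
CON3 = 162 / 178 = 0.9101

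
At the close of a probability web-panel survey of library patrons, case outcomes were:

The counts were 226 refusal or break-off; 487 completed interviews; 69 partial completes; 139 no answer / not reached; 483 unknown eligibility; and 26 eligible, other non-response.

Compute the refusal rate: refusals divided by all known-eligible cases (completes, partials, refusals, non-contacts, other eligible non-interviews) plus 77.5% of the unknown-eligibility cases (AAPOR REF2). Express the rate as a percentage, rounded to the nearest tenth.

17.1%

Num = 226
Known eligible = 487 + 69 + 226 + 139 + 26 = 947
Estimated eligible among unknowns = 0.7750 × 483 = 374.32
Denom = 947 + 374.32 = 1321.32
REF2 = 226 / 1321.32 = 0.1710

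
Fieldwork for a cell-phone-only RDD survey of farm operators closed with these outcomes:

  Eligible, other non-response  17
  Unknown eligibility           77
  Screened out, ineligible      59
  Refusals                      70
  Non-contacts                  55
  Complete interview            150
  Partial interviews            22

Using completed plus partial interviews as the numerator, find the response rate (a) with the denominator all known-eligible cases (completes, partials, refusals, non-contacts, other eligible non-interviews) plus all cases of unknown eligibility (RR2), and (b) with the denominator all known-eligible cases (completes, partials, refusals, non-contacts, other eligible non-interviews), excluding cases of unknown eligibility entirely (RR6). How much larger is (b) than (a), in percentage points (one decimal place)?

Numerator → 150 + 22 = 172
Denom → 150 + 22 + 70 + 55 + 17 + 77 = 391
RR2 = 172 / 391 = 0.4399
Denom → 150 + 22 + 70 + 55 + 17 = 314
RR6 = 172 / 314 = 0.5478
Difference = 54.78 − 43.99 = 10.79 percentage points

10.8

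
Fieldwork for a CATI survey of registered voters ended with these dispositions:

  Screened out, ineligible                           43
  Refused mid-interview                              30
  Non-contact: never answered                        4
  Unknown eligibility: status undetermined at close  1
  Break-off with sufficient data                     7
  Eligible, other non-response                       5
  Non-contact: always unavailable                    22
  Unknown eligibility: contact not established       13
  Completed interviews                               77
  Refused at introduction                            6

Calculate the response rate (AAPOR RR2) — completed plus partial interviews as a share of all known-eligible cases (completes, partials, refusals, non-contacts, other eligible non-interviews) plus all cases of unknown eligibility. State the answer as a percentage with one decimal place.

Declined to participate = 6 + 30 = 36
No contact after all attempts = 4 + 22 = 26
Unknown if eligible = 13 + 1 = 14
Top → 77 + 7 = 84
Denominator → 77 + 7 + 36 + 26 + 5 + 14 = 165
RR2 = 84 / 165 = 0.5091

50.9%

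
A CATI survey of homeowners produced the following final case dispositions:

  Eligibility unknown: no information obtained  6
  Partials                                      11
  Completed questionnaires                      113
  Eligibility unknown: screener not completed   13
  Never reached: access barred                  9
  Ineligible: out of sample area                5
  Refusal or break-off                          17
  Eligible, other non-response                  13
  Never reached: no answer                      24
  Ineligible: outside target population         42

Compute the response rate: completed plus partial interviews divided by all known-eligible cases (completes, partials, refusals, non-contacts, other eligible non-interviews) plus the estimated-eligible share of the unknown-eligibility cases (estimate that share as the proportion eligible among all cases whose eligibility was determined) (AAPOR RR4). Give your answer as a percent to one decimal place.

61.3%

No answer / not reached = 24 + 9 = 33
Unknown if eligible = 13 + 6 = 19
Ineligible = 42 + 5 = 47
Num: 113 + 11 = 124
Eligible (known): 113 + 11 + 17 + 33 + 13 = 187
e = 187 / (187 + 47) = 187 / 234 = 0.7991
Estimated eligible among unknowns: 0.7991 × 19 = 15.18
Base: 187 + 15.18 = 202.18
RR4 = 124 / 202.18 = 0.6133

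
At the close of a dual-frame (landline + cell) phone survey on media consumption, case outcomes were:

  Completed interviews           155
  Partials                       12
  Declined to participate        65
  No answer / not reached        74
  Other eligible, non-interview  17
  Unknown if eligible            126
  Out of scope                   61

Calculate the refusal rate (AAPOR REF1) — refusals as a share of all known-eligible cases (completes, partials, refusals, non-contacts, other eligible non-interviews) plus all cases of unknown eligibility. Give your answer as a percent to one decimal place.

14.5%

Top: 65
Denominator: 155 + 12 + 65 + 74 + 17 + 126 = 449
REF1 = 65 / 449 = 0.1448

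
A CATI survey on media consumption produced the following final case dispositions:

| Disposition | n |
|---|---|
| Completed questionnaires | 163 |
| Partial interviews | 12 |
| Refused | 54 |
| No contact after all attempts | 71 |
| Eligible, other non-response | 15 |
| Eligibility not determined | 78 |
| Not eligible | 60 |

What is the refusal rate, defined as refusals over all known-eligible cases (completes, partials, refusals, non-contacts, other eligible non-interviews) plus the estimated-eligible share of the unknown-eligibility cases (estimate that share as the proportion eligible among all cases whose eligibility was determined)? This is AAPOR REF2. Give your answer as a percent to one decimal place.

Top → 54
Determined eligible → 163 + 12 + 54 + 71 + 15 = 315
e = 315 / (315 + 60) = 315 / 375 = 0.8400
Estimated eligible among unknowns → 0.8400 × 78 = 65.52
Denom → 315 + 65.52 = 380.52
REF2 = 54 / 380.52 = 0.1419

14.2%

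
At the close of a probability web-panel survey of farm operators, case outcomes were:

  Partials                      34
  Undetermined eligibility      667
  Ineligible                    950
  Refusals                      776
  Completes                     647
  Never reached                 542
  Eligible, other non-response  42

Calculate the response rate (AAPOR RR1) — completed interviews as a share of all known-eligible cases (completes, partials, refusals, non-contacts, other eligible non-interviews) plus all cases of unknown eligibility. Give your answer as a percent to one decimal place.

23.9%

Numerator = 647
Denominator = 647 + 34 + 776 + 542 + 42 + 667 = 2708
RR1 = 647 / 2708 = 0.2389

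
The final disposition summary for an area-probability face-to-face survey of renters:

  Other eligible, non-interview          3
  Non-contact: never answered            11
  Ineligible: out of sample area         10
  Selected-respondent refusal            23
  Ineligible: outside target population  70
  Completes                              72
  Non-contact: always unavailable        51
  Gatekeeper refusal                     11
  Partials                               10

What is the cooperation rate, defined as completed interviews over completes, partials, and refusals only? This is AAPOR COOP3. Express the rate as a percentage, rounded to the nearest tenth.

62.1%

Declined to participate = 11 + 23 = 34
Non-contacts = 11 + 51 = 62
Ineligible = 70 + 10 = 80
Num: 72
Denominator: 72 + 10 + 34 = 116
COOP3 = 72 / 116 = 0.6207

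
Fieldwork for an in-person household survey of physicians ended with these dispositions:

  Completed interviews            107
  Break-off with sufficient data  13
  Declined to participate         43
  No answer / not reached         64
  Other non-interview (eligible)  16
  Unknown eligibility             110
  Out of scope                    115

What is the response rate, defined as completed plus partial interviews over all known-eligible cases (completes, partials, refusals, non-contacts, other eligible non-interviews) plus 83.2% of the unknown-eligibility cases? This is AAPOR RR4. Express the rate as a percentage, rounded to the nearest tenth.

35.9%

Top: 107 + 13 = 120
Known eligible: 107 + 13 + 43 + 64 + 16 = 243
e × U: 0.8320 × 110 = 91.52
Denom: 243 + 91.52 = 334.52
RR4 = 120 / 334.52 = 0.3587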